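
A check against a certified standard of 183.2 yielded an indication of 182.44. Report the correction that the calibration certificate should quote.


Correction = standard - reading
= 183.2 - 182.44
= 0.7600

0.7600


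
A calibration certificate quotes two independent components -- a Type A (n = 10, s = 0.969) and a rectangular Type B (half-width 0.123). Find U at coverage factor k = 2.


u_A = s / sqrt(n) = 0.969 / sqrt(10) = 0.30642471
u_B = half_width / sqrt(3) = 0.123 / sqrt(3) = 0.071014083
uc = sqrt(u_A^2 + u_B^2) = sqrt(0.30642471^2 + 0.071014083^2) = 0.31454587
U = k * uc = 2 * 0.31454587
U = 0.6291

0.6291


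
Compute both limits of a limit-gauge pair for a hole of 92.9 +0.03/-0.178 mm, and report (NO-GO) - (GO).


GO = nominal - lower_tol (smallest hole = maximum material condition)
GO = 92.9 - 0.178 = 92.722
NO-GO = nominal + upper_tol (largest hole = least material condition)
NO-GO = 92.9 + 0.03 = 92.93
spread = NO-GO - GO = 92.93 - 92.722 = 0.2080

0.2080


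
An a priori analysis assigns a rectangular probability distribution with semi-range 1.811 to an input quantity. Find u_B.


u_B = half_width / sqrt(3)
u_B = 1.811 / 1.7320508
u_B = 1.0456

1.0456


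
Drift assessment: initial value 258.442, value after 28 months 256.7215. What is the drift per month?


rate = (v2 - v1) / months
= (256.7215 - 258.442) / 28
= -1.7205 / 28
= -0.0614

-0.0614


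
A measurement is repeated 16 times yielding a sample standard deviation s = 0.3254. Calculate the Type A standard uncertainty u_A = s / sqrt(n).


u_A = s / sqrt(n)
u_A = 0.3254 / sqrt(16)
u_A = 0.3254 / 4
u_A = 0.0814

0.0814


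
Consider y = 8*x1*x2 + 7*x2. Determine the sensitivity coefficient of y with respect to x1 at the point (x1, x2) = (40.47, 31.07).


y = 8*x1*x2 + 7*x2
dy/dx1 = 8*x2
Evaluate at x2 = 31.07: c1 = 8 * 31.07
c1 = 248.5600

248.5600


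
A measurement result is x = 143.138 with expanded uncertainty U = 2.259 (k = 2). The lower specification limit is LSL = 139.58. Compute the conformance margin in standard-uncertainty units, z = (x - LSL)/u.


u = U / k = 2.259 / 2 = 1.1295
margin = |LSL - x| = |139.58 - 143.138| = 3.558
z = margin / u = 3.558 / 1.1295
z = 3.1501

3.1501


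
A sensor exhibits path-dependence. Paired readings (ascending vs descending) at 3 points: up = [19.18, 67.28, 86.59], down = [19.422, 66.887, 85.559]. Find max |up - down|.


|19.18 - 19.422| = 0.2420
|67.28 - 66.887| = 0.3930
|86.59 - 85.559| = 1.0310
hysteresis = max(diffs) = 1.0310

1.0310


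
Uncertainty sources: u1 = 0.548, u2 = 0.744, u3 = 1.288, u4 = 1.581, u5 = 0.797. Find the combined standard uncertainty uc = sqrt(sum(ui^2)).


uc = sqrt(0.548^2 + 0.744^2 + 1.288^2 + 1.581^2 + 0.797^2)
uc = sqrt(5.647554)
uc = 2.3765

2.3765


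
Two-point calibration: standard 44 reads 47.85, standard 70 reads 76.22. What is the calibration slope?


slope = (y2 - y1) / (x2 - x1)
= (76.22 - 47.85) / (70 - 44)
= 28.3700 / 26
= 1.0912

1.0912


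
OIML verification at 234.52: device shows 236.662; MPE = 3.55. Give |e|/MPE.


e = indication - reference = 236.662 - 234.52 = 2.1420
|e| = 2.1420
ratio = |e| / MPE = 2.1420 / 3.55
ratio = 0.6034

0.6034


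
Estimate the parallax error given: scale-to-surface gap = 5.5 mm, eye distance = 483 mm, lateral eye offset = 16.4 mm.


error = h * offset / d
= 5.5 * 16.4 / 483
= 0.1867

0.1867


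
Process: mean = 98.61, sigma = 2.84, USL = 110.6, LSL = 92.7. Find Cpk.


Cpu = (USL - mean) / (3*sigma) = (110.6 - 98.61) / (3*2.84) = 1.4073
Cpl = (mean - LSL) / (3*sigma) = (98.61 - 92.7) / (3*2.84) = 0.6937
Cpk = min(Cpu, Cpl) = 0.6937

0.6937


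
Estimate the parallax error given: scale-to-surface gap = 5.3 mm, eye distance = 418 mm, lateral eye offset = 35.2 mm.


error = h * offset / d
= 5.3 * 35.2 / 418
= 0.4463

0.4463


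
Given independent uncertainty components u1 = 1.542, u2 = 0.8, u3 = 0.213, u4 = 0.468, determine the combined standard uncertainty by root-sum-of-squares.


uc = sqrt(1.542^2 + 0.8^2 + 0.213^2 + 0.468^2)
uc = sqrt(3.282157)
uc = 1.8117

1.8117


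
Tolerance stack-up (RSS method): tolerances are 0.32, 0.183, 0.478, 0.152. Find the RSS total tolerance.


RSS = sqrt(0.32^2 + 0.183^2 + 0.478^2 + 0.152^2)
= sqrt(0.387477)
= 0.6225

0.6225


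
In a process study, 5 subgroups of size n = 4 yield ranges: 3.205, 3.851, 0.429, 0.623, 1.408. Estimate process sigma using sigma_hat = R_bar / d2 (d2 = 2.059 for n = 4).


R_bar = (3.205 + 3.851 + 0.429 + 0.623 + 1.408) / 5
R_bar = 9.516 / 5 = 1.9032
sigma_hat = R_bar / d2 = 1.9032 / 2.059 = 0.9243

0.9243


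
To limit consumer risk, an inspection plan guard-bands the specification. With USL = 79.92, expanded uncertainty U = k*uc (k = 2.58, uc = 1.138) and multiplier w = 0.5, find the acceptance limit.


U = k * uc = 2.58 * 1.138 = 2.93604
guard band g = w * U = 0.5 * 2.93604 = 1.46802
AL = USL - g = 79.92 - 1.46802
AL = 78.4520

78.4520


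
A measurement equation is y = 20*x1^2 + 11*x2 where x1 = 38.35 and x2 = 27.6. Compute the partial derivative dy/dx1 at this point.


y = 20*x1^2 + 11*x2
dy/dx1 = 2*20*x1
Evaluate at x1 = 38.35: c1 = 40 * 38.35
c1 = 1534.0000

1534.0000


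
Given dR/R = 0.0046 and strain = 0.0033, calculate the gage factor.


GF = (dR/R) / epsilon
= 0.0046 / 0.0033
= 1.3939

1.3939


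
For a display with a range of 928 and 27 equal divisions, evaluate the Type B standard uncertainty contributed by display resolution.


resolution = range / divisions
resolution = 928 / 27 = 34.37037
u_res = resolution / (2*sqrt(3))
u_res = 34.37037 / 3.4641016
u_res = 9.9219

9.9219


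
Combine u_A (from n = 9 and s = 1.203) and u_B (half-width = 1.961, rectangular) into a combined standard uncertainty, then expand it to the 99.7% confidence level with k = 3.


u_A = s / sqrt(n) = 1.203 / sqrt(9) = 0.401
u_B = half_width / sqrt(3) = 1.961 / sqrt(3) = 1.1321839
uc = sqrt(u_A^2 + u_B^2) = sqrt(0.401^2 + 1.1321839^2) = 1.2011001
U = k * uc = 3 * 1.2011001
U = 3.6033

3.6033


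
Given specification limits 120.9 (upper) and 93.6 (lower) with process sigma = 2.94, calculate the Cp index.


Cp = (USL - LSL) / (6 * sigma)
= (120.9 - 93.6) / (6 * 2.94)
= 27.3000 / 17.6400
= 1.5476

1.5476


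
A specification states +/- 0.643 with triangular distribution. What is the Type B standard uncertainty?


u_B = half_width / sqrt(6)
u_B = 0.643 / 2.4494897
u_B = 0.2625

0.2625


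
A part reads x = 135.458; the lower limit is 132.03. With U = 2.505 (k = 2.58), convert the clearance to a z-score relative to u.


u = U / k = 2.505 / 2.58 = 0.97093023
margin = |LSL - x| = |132.03 - 135.458| = 3.428
z = margin / u = 3.428 / 0.97093023
z = 3.5306

3.5306


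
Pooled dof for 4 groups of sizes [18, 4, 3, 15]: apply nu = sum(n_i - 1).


nu = sum_i (n_i - 1)
nu = ((18 - 1) + (4 - 1) + (3 - 1) + (15 - 1))
nu = 17 + 3 + 2 + 14
nu = 36

36


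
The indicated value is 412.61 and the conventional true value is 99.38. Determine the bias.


Systematic error = measured - true
= 412.61 - 99.38
= 313.2300

313.2300


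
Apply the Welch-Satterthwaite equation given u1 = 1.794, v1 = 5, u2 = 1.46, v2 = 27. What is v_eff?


uc = sqrt(u1^2 + u2^2) = sqrt(1.794^2 + 1.46^2) = 2.3130145
v_eff = uc^4 / (u1^4/v1 + u2^4/v2)
= 2.3130145^4 / (1.794^4/5 + 1.46^4/27)
= 28.622886 / 2.2399519
v_eff = 12.7783

12.7783


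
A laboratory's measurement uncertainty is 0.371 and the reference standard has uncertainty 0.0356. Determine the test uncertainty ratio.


TUR = u_lab / u_ref
= 0.371 / 0.0356
= 10.4213

10.4213


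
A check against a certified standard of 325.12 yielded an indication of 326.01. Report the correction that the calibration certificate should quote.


Correction = standard - reading
= 325.12 - 326.01
= -0.8900

-0.8900


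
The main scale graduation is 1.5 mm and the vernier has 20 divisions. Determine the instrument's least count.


LC = MSD / n_div
= 1.5 / 20
= 0.0750

0.0750


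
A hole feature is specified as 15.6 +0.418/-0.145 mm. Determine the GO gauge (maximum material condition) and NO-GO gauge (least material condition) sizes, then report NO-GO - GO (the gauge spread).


GO = nominal - lower_tol (smallest hole = maximum material condition)
GO = 15.6 - 0.145 = 15.455
NO-GO = nominal + upper_tol (largest hole = least material condition)
NO-GO = 15.6 + 0.418 = 16.018
spread = NO-GO - GO = 16.018 - 15.455 = 0.5630

0.5630


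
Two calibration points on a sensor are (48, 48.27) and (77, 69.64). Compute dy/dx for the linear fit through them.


slope = (y2 - y1) / (x2 - x1)
= (69.64 - 48.27) / (77 - 48)
= 21.3700 / 29
= 0.7369

0.7369


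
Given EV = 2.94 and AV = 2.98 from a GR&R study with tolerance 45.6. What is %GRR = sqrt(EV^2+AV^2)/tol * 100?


GRR = sqrt(EV^2 + AV^2) = sqrt(2.94^2 + 2.98^2) = 4.1861677
%GRR = GRR / tol * 100 = 4.1861677 / 45.6 * 100
%GRR = 9.1802

9.1802


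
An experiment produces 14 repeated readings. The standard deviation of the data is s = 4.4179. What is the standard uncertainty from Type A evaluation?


u_A = s / sqrt(n)
u_A = 4.4179 / sqrt(14)
u_A = 4.4179 / 3.7416574
u_A = 1.1807

1.1807


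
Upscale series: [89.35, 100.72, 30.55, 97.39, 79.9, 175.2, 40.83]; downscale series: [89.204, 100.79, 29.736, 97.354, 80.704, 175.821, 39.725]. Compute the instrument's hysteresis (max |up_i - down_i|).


|89.35 - 89.204| = 0.1460
|100.72 - 100.79| = 0.0700
|30.55 - 29.736| = 0.8140
|97.39 - 97.354| = 0.0360
|79.9 - 80.704| = 0.8040
|175.2 - 175.821| = 0.6210
|40.83 - 39.725| = 1.1050
hysteresis = max(diffs) = 1.1050

1.1050


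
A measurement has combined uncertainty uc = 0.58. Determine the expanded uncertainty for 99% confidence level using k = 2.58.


U = k * uc
U = 2.58 * 0.58
U = 1.4964

1.4964


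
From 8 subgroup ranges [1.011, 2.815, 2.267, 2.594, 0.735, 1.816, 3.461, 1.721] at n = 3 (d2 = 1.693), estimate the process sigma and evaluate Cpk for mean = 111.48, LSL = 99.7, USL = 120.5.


R_bar = (1.011 + 2.815 + 2.267 + 2.594 + 0.735 + 1.816 + 3.461 + 1.721) / 8 = 2.0525
sigma = R_bar / d2 = 2.0525 / 1.693 = 1.2123449
Cp = (USL - LSL)/(6*sigma) = (120.5 - 99.7)/(6*1.2123449) = 2.8595
Cpu = (120.5 - 111.48)/(3*1.2123449) = 2.4800
Cpl = (111.48 - 99.7)/(3*1.2123449) = 3.2389
Cpk = min(Cpu, Cpl) = 2.4800

2.4800


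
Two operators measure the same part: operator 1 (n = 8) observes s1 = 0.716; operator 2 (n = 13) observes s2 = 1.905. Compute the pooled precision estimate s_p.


s_p = sqrt(((n1-1)*s1^2 + (n2-1)*s2^2) / (n1+n2-2))
numerator = (8-1)*0.716^2 + (13-1)*1.905^2 = 3.588592 + 43.5483 = 47.136892
denominator = 8 + 13 - 2 = 19
s_p^2 = 47.136892 / 19 = 2.4808891
s_p = sqrt(2.4808891) = 1.5751

1.5751


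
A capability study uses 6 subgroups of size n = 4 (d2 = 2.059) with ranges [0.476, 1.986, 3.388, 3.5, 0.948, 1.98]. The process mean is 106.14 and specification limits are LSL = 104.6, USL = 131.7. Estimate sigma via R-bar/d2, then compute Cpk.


R_bar = (0.476 + 1.986 + 3.388 + 3.5 + 0.948 + 1.98) / 6 = 2.0463333
sigma = R_bar / d2 = 2.0463333 / 2.059 = 0.99384813
Cp = (USL - LSL)/(6*sigma) = (131.7 - 104.6)/(6*0.99384813) = 4.5446
Cpu = (131.7 - 106.14)/(3*0.99384813) = 8.5727
Cpl = (106.14 - 104.6)/(3*0.99384813) = 0.5165
Cpk = min(Cpu, Cpl) = 0.5165

0.5165


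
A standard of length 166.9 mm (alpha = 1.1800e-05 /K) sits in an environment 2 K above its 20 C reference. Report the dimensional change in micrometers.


dL = L * alpha * dT
= 166.9 * 1.1800e-05 * 2
= 0.0039388 mm
dL_um = 0.0039388 * 1000 = 3.9388 um

3.9388


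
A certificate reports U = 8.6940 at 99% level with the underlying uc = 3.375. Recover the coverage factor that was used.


k = U / uc
k = 8.6940 / 3.375
k = 2.576

2.576


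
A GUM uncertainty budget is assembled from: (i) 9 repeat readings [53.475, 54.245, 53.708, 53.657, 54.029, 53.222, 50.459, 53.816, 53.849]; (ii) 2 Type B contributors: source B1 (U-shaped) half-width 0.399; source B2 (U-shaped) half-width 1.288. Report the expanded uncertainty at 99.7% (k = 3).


mean = (53.475 + 54.245 + 53.708 + 53.657 + 54.029 + 53.222 + 50.459 + 53.816 + 53.849) / 9 = 53.38444444
s = sqrt(sum((x - mean)^2)/(n-1)) = 1.1363235
u_A = s / sqrt(n) = 1.1363235 / sqrt(9) = 0.3787745
u_B1 = 0.399 / sqrt(2) = 0.28213561
u_B2 = 1.288 / sqrt(2) = 0.91075353
uc = sqrt(0.3787745^2 + 0.28213561^2 + 0.91075353^2) = 1.025935
U = k * uc = 3 * 1.025935
U = 3.0778

3.0778


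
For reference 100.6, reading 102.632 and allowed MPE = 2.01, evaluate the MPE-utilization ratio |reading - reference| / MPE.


e = indication - reference = 102.632 - 100.6 = 2.0320
|e| = 2.0320
ratio = |e| / MPE = 2.0320 / 2.01
ratio = 1.0109

1.0109


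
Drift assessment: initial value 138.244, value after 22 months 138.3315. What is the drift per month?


rate = (v2 - v1) / months
= (138.3315 - 138.244) / 22
= 0.0875 / 22
= 0.0040

0.0040


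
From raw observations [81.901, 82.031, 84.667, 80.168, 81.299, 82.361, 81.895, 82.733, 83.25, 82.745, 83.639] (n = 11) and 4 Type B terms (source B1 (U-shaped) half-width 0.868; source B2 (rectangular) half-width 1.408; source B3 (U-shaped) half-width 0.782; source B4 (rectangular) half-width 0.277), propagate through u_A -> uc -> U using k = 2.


mean = (81.901 + 82.031 + 84.667 + 80.168 + 81.299 + 82.361 + 81.895 + 82.733 + 83.25 + 82.745 + 83.639) / 11 = 82.42627273
s = sqrt(sum((x - mean)^2)/(n-1)) = 1.202288
u_A = s / sqrt(n) = 1.202288 / sqrt(11) = 0.36250347
u_B1 = 0.868 / sqrt(2) = 0.61376869
u_B2 = 1.408 / sqrt(3) = 0.81290918
u_B3 = 0.782 / sqrt(2) = 0.5529575
u_B4 = 0.277 / sqrt(3) = 0.15992602
uc = sqrt(0.36250347^2 + 0.61376869^2 + 0.81290918^2 + 0.5529575^2 + 0.15992602^2) = 1.2248594
U = k * uc = 2 * 1.2248594
U = 2.4497

2.4497


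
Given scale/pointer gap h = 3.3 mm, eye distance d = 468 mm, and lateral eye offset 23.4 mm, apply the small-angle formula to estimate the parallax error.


error = h * offset / d
= 3.3 * 23.4 / 468
= 0.1650

0.1650


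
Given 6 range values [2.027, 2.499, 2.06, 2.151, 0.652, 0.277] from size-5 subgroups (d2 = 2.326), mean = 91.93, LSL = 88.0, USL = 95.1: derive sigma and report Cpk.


R_bar = (2.027 + 2.499 + 2.06 + 2.151 + 0.652 + 0.277) / 6 = 1.611
sigma = R_bar / d2 = 1.611 / 2.326 = 0.69260533
Cp = (USL - LSL)/(6*sigma) = (95.1 - 88.0)/(6*0.69260533) = 1.7085
Cpu = (95.1 - 91.93)/(3*0.69260533) = 1.5256
Cpl = (91.93 - 88.0)/(3*0.69260533) = 1.8914
Cpk = min(Cpu, Cpl) = 1.5256

1.5256


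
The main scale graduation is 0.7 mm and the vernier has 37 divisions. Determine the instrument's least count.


LC = MSD / n_div
= 0.7 / 37
= 0.0189

0.0189


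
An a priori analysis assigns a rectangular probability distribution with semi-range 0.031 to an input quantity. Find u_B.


u_B = half_width / sqrt(3)
u_B = 0.031 / 1.7320508
u_B = 0.0179

0.0179


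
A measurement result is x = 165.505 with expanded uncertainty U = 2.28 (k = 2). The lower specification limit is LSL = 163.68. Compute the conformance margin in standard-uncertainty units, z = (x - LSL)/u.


u = U / k = 2.28 / 2 = 1.14
margin = |LSL - x| = |163.68 - 165.505| = 1.825
z = margin / u = 1.825 / 1.14
z = 1.6009

1.6009


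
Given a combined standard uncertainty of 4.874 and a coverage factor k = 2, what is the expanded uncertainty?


U = k * uc
U = 2 * 4.874
U = 9.7480

9.7480


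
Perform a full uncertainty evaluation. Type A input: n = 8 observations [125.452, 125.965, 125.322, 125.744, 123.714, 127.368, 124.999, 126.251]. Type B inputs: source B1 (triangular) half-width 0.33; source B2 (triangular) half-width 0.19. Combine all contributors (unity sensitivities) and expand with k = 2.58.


mean = (125.452 + 125.965 + 125.322 + 125.744 + 123.714 + 127.368 + 124.999 + 126.251) / 8 = 125.601875
s = sqrt(sum((x - mean)^2)/(n-1)) = 1.0502342
u_A = s / sqrt(n) = 1.0502342 / sqrt(8) = 0.37131386
u_B1 = 0.33 / sqrt(6) = 0.13472194
u_B2 = 0.19 / sqrt(6) = 0.077567175
uc = sqrt(0.37131386^2 + 0.13472194^2 + 0.077567175^2) = 0.40254273
U = k * uc = 2.58 * 0.40254273
U = 1.0386

1.0386


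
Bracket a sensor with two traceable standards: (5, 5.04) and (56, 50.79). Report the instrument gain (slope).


slope = (y2 - y1) / (x2 - x1)
= (50.79 - 5.04) / (56 - 5)
= 45.7500 / 51
= 0.8971

0.8971


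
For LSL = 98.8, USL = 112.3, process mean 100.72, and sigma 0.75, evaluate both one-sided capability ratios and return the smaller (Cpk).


Cpu = (USL - mean) / (3*sigma) = (112.3 - 100.72) / (3*0.75) = 5.1467
Cpl = (mean - LSL) / (3*sigma) = (100.72 - 98.8) / (3*0.75) = 0.8533
Cpk = min(Cpu, Cpl) = 0.8533

0.8533


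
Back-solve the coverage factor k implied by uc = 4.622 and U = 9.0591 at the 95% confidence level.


k = U / uc
k = 9.0591 / 4.622
k = 1.96

1.96


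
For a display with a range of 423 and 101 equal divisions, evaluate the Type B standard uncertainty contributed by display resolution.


resolution = range / divisions
resolution = 423 / 101 = 4.1881188
u_res = resolution / (2*sqrt(3))
u_res = 4.1881188 / 3.4641016
u_res = 1.2090

1.2090


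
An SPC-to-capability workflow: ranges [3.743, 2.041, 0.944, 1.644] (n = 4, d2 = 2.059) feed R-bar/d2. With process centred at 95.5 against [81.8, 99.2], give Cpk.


R_bar = (3.743 + 2.041 + 0.944 + 1.644) / 4 = 2.093
sigma = R_bar / d2 = 2.093 / 2.059 = 1.0165129
Cp = (USL - LSL)/(6*sigma) = (99.2 - 81.8)/(6*1.0165129) = 2.8529
Cpu = (99.2 - 95.5)/(3*1.0165129) = 1.2133
Cpl = (95.5 - 81.8)/(3*1.0165129) = 4.4925
Cpk = min(Cpu, Cpl) = 1.2133

1.2133


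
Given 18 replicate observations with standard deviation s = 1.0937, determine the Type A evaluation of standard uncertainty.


u_A = s / sqrt(n)
u_A = 1.0937 / sqrt(18)
u_A = 1.0937 / 4.2426407
u_A = 0.2578

0.2578


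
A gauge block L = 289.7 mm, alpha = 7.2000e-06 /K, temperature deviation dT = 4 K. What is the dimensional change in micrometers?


dL = L * alpha * dT
= 289.7 * 7.2000e-06 * 4
= 0.0083434 mm
dL_um = 0.0083434 * 1000 = 8.3434 um

8.3434


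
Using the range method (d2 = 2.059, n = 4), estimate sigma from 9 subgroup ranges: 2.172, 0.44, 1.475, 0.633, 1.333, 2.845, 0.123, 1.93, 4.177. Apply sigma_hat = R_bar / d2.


R_bar = (2.172 + 0.44 + 1.475 + 0.633 + 1.333 + 2.845 + 0.123 + 1.93 + 4.177) / 9
R_bar = 15.128 / 9 = 1.6808889
sigma_hat = R_bar / d2 = 1.6808889 / 2.059 = 0.8164

0.8164


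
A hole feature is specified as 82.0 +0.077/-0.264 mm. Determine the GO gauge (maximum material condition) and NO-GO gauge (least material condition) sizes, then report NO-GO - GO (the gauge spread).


GO = nominal - lower_tol (smallest hole = maximum material condition)
GO = 82.0 - 0.264 = 81.736
NO-GO = nominal + upper_tol (largest hole = least material condition)
NO-GO = 82.0 + 0.077 = 82.077
spread = NO-GO - GO = 82.077 - 81.736 = 0.3410

0.3410


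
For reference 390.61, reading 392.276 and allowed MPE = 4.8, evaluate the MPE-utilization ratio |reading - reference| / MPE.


e = indication - reference = 392.276 - 390.61 = 1.6660
|e| = 1.6660
ratio = |e| / MPE = 1.6660 / 4.8
ratio = 0.3471

0.3471


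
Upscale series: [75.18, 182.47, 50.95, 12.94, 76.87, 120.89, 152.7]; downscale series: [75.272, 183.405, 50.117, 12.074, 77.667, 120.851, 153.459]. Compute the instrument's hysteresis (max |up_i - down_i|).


|75.18 - 75.272| = 0.0920
|182.47 - 183.405| = 0.9350
|50.95 - 50.117| = 0.8330
|12.94 - 12.074| = 0.8660
|76.87 - 77.667| = 0.7970
|120.89 - 120.851| = 0.0390
|152.7 - 153.459| = 0.7590
hysteresis = max(diffs) = 0.9350

0.9350


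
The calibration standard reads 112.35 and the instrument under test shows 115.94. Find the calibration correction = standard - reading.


Correction = standard - reading
= 112.35 - 115.94
= -3.5900

-3.5900


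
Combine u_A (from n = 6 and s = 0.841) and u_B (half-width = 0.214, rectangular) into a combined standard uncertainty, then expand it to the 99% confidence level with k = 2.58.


u_A = s / sqrt(n) = 0.841 / sqrt(6) = 0.34333681
u_B = half_width / sqrt(3) = 0.214 / sqrt(3) = 0.12355296
uc = sqrt(u_A^2 + u_B^2) = sqrt(0.34333681^2 + 0.12355296^2) = 0.36489108
U = k * uc = 2.58 * 0.36489108
U = 0.9414

0.9414


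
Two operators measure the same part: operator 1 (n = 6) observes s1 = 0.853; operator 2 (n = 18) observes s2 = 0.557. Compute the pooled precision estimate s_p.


s_p = sqrt(((n1-1)*s1^2 + (n2-1)*s2^2) / (n1+n2-2))
numerator = (6-1)*0.853^2 + (18-1)*0.557^2 = 3.638045 + 5.274233 = 8.912278
denominator = 6 + 18 - 2 = 22
s_p^2 = 8.912278 / 22 = 0.40510355
s_p = sqrt(0.40510355) = 0.6365

0.6365


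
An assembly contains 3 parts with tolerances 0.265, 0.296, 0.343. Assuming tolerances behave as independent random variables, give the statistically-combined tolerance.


RSS = sqrt(0.265^2 + 0.296^2 + 0.343^2)
= sqrt(0.27549)
= 0.5249

0.5249


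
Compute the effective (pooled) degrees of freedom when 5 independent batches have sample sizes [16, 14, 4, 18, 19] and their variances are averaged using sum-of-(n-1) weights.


nu = sum_i (n_i - 1)
nu = ((16 - 1) + (14 - 1) + (4 - 1) + (18 - 1) + (19 - 1))
nu = 15 + 13 + 3 + 17 + 18
nu = 66

66


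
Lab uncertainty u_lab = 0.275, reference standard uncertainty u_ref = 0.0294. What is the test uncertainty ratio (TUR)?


TUR = u_lab / u_ref
= 0.275 / 0.0294
= 9.3537

9.3537


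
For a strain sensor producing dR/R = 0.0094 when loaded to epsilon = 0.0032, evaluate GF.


GF = (dR/R) / epsilon
= 0.0094 / 0.0032
= 2.9375

2.9375


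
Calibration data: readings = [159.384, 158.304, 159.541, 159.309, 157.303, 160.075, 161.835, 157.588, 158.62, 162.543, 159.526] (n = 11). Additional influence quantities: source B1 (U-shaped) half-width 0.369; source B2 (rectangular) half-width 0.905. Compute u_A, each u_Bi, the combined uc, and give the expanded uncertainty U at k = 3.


mean = (159.384 + 158.304 + 159.541 + 159.309 + 157.303 + 160.075 + 161.835 + 157.588 + 158.62 + 162.543 + 159.526) / 11 = 159.4570909
s = sqrt(sum((x - mean)^2)/(n-1)) = 1.6050579
u_A = s / sqrt(n) = 1.6050579 / sqrt(11) = 0.48394317
u_B1 = 0.369 / sqrt(2) = 0.2609224
u_B2 = 0.905 / sqrt(3) = 0.52250199
uc = sqrt(0.48394317^2 + 0.2609224^2 + 0.52250199^2) = 0.75847862
U = k * uc = 3 * 0.75847862
U = 2.2754

2.2754


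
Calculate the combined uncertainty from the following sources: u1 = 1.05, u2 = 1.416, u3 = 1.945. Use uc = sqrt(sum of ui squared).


uc = sqrt(1.05^2 + 1.416^2 + 1.945^2)
uc = sqrt(6.890581)
uc = 2.6250

2.6250


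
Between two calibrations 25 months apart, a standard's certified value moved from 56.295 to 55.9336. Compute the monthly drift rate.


rate = (v2 - v1) / months
= (55.9336 - 56.295) / 25
= -0.3614 / 25
= -0.0145

-0.0145


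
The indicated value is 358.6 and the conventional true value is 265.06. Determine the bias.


Systematic error = measured - true
= 358.6 - 265.06
= 93.5400

93.5400


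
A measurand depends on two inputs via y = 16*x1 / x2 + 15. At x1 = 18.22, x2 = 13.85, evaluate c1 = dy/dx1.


y = 16*x1 / x2 + 15
dy/dx1 = 16/x2
Evaluate at x2 = 13.85: c1 = 16 / 13.85
c1 = 1.1552

1.1552


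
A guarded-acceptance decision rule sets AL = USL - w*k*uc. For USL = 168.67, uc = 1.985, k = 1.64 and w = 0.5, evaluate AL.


U = k * uc = 1.64 * 1.985 = 3.2554
guard band g = w * U = 0.5 * 3.2554 = 1.6277
AL = USL - g = 168.67 - 1.6277
AL = 167.0423

167.0423


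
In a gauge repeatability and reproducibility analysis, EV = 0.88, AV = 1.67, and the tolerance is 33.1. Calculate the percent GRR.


GRR = sqrt(EV^2 + AV^2) = sqrt(0.88^2 + 1.67^2) = 1.8876705
%GRR = GRR / tol * 100 = 1.8876705 / 33.1 * 100
%GRR = 5.7029

5.7029


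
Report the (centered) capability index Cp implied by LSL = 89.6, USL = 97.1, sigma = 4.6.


Cp = (USL - LSL) / (6 * sigma)
= (97.1 - 89.6) / (6 * 4.6)
= 7.5000 / 27.6000
= 0.2717

0.2717


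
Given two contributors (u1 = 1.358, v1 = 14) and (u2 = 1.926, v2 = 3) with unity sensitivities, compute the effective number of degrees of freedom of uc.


uc = sqrt(u1^2 + u2^2) = sqrt(1.358^2 + 1.926^2) = 2.3566162
v_eff = uc^4 / (u1^4/v1 + u2^4/v2)
= 2.3566162^4 / (1.358^4/14 + 1.926^4/3)
= 30.842916 / 4.8296617
v_eff = 6.3861

6.3861


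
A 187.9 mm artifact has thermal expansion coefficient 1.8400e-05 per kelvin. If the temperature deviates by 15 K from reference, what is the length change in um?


dL = L * alpha * dT
= 187.9 * 1.8400e-05 * 15
= 0.0518604 mm
dL_um = 0.0518604 * 1000 = 51.8604 um

51.8604


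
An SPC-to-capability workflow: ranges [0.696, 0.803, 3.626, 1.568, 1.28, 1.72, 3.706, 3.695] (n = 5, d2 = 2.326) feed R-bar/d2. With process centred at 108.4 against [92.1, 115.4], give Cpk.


R_bar = (0.696 + 0.803 + 3.626 + 1.568 + 1.28 + 1.72 + 3.706 + 3.695) / 8 = 2.13675
sigma = R_bar / d2 = 2.13675 / 2.326 = 0.91863715
Cp = (USL - LSL)/(6*sigma) = (115.4 - 92.1)/(6*0.91863715) = 4.2273
Cpu = (115.4 - 108.4)/(3*0.91863715) = 2.5400
Cpl = (108.4 - 92.1)/(3*0.91863715) = 5.9146
Cpk = min(Cpu, Cpl) = 2.5400

2.5400


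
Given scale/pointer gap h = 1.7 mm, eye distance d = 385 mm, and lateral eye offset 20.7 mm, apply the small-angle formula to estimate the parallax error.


error = h * offset / d
= 1.7 * 20.7 / 385
= 0.0914

0.0914


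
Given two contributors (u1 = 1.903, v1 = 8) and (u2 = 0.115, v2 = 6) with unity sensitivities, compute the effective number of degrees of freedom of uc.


uc = sqrt(u1^2 + u2^2) = sqrt(1.903^2 + 0.115^2) = 1.9064716
v_eff = uc^4 / (u1^4/v1 + u2^4/v2)
= 1.9064716^4 / (1.903^4/8 + 0.115^4/6)
= 13.210564 / 1.6393545
v_eff = 8.0584

8.0584


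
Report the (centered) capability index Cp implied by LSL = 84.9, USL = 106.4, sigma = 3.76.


Cp = (USL - LSL) / (6 * sigma)
= (106.4 - 84.9) / (6 * 3.76)
= 21.5000 / 22.5600
= 0.9530

0.9530


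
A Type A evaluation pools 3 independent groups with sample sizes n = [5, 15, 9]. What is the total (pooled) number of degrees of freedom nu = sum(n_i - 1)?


nu = sum_i (n_i - 1)
nu = ((5 - 1) + (15 - 1) + (9 - 1))
nu = 4 + 14 + 8
nu = 26

26


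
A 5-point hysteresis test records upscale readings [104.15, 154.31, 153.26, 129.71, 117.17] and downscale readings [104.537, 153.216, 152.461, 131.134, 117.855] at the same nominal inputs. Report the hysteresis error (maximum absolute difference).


|104.15 - 104.537| = 0.3870
|154.31 - 153.216| = 1.0940
|153.26 - 152.461| = 0.7990
|129.71 - 131.134| = 1.4240
|117.17 - 117.855| = 0.6850
hysteresis = max(diffs) = 1.4240

1.4240


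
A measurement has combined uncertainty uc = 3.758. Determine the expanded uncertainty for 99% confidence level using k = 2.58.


U = k * uc
U = 2.58 * 3.758
U = 9.6956

9.6956


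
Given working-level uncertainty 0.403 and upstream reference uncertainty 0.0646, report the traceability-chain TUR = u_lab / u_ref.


TUR = u_lab / u_ref
= 0.403 / 0.0646
= 6.2384

6.2384


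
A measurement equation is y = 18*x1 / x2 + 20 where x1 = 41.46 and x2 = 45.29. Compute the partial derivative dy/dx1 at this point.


y = 18*x1 / x2 + 20
dy/dx1 = 18/x2
Evaluate at x2 = 45.29: c1 = 18 / 45.29
c1 = 0.3974

0.3974


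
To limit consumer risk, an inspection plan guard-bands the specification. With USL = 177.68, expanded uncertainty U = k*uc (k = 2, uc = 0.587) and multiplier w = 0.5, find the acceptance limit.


U = k * uc = 2 * 0.587 = 1.174
guard band g = w * U = 0.5 * 1.174 = 0.587
AL = USL - g = 177.68 - 0.587
AL = 177.0930

177.0930


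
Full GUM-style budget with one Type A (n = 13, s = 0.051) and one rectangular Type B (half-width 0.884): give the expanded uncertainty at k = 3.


u_A = s / sqrt(n) = 0.051 / sqrt(13) = 0.014144855
u_B = half_width / sqrt(3) = 0.884 / sqrt(3) = 0.51037764
uc = sqrt(u_A^2 + u_B^2) = sqrt(0.014144855^2 + 0.51037764^2) = 0.51057361
U = k * uc = 3 * 0.51057361
U = 1.5317

1.5317


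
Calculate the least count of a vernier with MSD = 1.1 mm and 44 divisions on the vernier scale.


LC = MSD / n_div
= 1.1 / 44
= 0.0250

0.0250


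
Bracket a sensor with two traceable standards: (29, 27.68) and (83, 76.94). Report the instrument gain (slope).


slope = (y2 - y1) / (x2 - x1)
= (76.94 - 27.68) / (83 - 29)
= 49.2600 / 54
= 0.9122

0.9122


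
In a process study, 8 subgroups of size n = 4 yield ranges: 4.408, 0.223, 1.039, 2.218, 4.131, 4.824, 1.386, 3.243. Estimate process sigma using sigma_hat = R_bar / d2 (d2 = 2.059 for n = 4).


R_bar = (4.408 + 0.223 + 1.039 + 2.218 + 4.131 + 4.824 + 1.386 + 3.243) / 8
R_bar = 21.472 / 8 = 2.684
sigma_hat = R_bar / d2 = 2.684 / 2.059 = 1.3035

1.3035


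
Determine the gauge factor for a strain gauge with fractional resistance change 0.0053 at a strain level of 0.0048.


GF = (dR/R) / epsilon
= 0.0053 / 0.0048
= 1.1042

1.1042


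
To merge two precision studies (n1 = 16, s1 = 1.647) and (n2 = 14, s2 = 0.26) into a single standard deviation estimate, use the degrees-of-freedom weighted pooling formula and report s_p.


s_p = sqrt(((n1-1)*s1^2 + (n2-1)*s2^2) / (n1+n2-2))
numerator = (16-1)*1.647^2 + (14-1)*0.26^2 = 40.689135 + 0.8788 = 41.567935
denominator = 16 + 14 - 2 = 28
s_p^2 = 41.567935 / 28 = 1.4845691
s_p = sqrt(1.4845691) = 1.2184

1.2184


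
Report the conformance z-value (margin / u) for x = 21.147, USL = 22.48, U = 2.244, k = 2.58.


u = U / k = 2.244 / 2.58 = 0.86976744
margin = |USL - x| = |22.48 - 21.147| = 1.333
z = margin / u = 1.333 / 0.86976744
z = 1.5326

1.5326


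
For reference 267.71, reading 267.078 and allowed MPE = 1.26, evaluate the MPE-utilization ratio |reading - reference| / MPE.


e = indication - reference = 267.078 - 267.71 = -0.6320
|e| = 0.6320
ratio = |e| / MPE = 0.6320 / 1.26
ratio = 0.5016

0.5016


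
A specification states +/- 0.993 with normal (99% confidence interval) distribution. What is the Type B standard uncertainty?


u_B = half_width / 2.576
u_B = 0.993 / 2.576
u_B = 0.3855

0.3855


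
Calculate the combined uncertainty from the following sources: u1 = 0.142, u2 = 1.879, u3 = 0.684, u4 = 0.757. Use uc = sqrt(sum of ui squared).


uc = sqrt(0.142^2 + 1.879^2 + 0.684^2 + 0.757^2)
uc = sqrt(4.59171)
uc = 2.1428

2.1428


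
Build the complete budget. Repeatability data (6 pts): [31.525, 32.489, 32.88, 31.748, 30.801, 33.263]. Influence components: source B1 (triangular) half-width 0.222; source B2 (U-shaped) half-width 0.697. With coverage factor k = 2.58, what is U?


mean = (31.525 + 32.489 + 32.88 + 31.748 + 30.801 + 33.263) / 6 = 32.11766667
s = sqrt(sum((x - mean)^2)/(n-1)) = 0.92220901
u_A = s / sqrt(n) = 0.92220901 / sqrt(6) = 0.37649025
u_B1 = 0.222 / sqrt(6) = 0.09063112
u_B2 = 0.697 / sqrt(2) = 0.49285343
uc = sqrt(0.37649025^2 + 0.09063112^2 + 0.49285343^2) = 0.62678817
U = k * uc = 2.58 * 0.62678817
U = 1.6171

1.6171


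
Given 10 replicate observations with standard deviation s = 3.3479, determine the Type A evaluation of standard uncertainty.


u_A = s / sqrt(n)
u_A = 3.3479 / sqrt(10)
u_A = 3.3479 / 3.1622777
u_A = 1.0587

1.0587


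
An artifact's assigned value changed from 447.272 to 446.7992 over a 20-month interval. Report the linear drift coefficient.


rate = (v2 - v1) / months
= (446.7992 - 447.272) / 20
= -0.4728 / 20
= -0.0236

-0.0236


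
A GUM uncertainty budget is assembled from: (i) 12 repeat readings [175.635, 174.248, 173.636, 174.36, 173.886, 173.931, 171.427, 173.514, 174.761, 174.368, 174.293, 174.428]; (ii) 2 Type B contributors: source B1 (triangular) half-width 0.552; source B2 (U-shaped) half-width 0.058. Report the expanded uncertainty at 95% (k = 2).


mean = (175.635 + 174.248 + 173.636 + 174.36 + 173.886 + 173.931 + 171.427 + 173.514 + 174.761 + 174.368 + 174.293 + 174.428) / 12 = 174.0405833
s = sqrt(sum((x - mean)^2)/(n-1)) = 0.99246804
u_A = s / sqrt(n) = 0.99246804 / sqrt(12) = 0.28650085
u_B1 = 0.552 / sqrt(6) = 0.22535306
u_B2 = 0.058 / sqrt(2) = 0.041012193
uc = sqrt(0.28650085^2 + 0.22535306^2 + 0.041012193^2) = 0.36680886
U = k * uc = 2 * 0.36680886
U = 0.7336

0.7336


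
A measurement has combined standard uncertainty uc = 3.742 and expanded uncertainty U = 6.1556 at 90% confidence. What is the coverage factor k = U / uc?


k = U / uc
k = 6.1556 / 3.742
k = 1.645

1.645


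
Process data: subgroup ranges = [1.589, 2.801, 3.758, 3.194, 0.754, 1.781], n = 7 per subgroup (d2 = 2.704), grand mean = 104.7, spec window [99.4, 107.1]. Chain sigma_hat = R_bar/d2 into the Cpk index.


R_bar = (1.589 + 2.801 + 3.758 + 3.194 + 0.754 + 1.781) / 6 = 2.3128333
sigma = R_bar / d2 = 2.3128333 / 2.704 = 0.85533776
Cp = (USL - LSL)/(6*sigma) = (107.1 - 99.4)/(6*0.85533776) = 1.5004
Cpu = (107.1 - 104.7)/(3*0.85533776) = 0.9353
Cpl = (104.7 - 99.4)/(3*0.85533776) = 2.0655
Cpk = min(Cpu, Cpl) = 0.9353

0.9353


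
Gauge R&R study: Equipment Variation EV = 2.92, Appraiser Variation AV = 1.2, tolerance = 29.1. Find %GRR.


GRR = sqrt(EV^2 + AV^2) = sqrt(2.92^2 + 1.2^2) = 3.1569606
%GRR = GRR / tol * 100 = 3.1569606 / 29.1 * 100
%GRR = 10.8487

10.8487


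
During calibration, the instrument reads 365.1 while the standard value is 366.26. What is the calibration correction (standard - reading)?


Correction = standard - reading
= 366.26 - 365.1
= 1.1600

1.1600


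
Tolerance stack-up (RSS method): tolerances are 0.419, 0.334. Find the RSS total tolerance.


RSS = sqrt(0.419^2 + 0.334^2)
= sqrt(0.287117)
= 0.5358

0.5358


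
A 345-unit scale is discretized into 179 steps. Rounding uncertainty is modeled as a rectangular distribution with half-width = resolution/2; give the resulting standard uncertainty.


resolution = range / divisions
resolution = 345 / 179 = 1.9273743
u_res = resolution / (2*sqrt(3))
u_res = 1.9273743 / 3.4641016
u_res = 0.5564

0.5564


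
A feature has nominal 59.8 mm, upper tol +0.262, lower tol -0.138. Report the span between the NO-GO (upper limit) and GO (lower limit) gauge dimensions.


GO = nominal - lower_tol (smallest hole = maximum material condition)
GO = 59.8 - 0.138 = 59.662
NO-GO = nominal + upper_tol (largest hole = least material condition)
NO-GO = 59.8 + 0.262 = 60.062
spread = NO-GO - GO = 60.062 - 59.662 = 0.4000

0.4000


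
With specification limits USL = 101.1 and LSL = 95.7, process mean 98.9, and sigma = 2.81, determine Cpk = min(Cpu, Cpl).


Cpu = (USL - mean) / (3*sigma) = (101.1 - 98.9) / (3*2.81) = 0.2610
Cpl = (mean - LSL) / (3*sigma) = (98.9 - 95.7) / (3*2.81) = 0.3796
Cpk = min(Cpu, Cpl) = 0.2610

0.2610


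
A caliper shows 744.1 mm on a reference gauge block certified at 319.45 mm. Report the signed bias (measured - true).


Systematic error = measured - true
= 744.1 - 319.45
= 424.6500

424.6500


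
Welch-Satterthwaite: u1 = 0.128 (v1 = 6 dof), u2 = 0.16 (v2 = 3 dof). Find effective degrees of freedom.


uc = sqrt(u1^2 + u2^2) = sqrt(0.128^2 + 0.16^2) = 0.20489998
v_eff = uc^4 / (u1^4/v1 + u2^4/v2)
= 0.20489998^4 / (0.128^4/6 + 0.16^4/3)
= 0.0017626564 / 0.00026319258
v_eff = 6.6972

6.6972


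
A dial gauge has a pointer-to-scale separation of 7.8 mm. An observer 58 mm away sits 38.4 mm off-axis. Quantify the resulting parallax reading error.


error = h * offset / d
= 7.8 * 38.4 / 58
= 5.1641

5.1641


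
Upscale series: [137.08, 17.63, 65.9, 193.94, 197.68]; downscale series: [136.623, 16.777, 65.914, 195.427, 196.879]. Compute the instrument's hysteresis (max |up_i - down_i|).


|137.08 - 136.623| = 0.4570
|17.63 - 16.777| = 0.8530
|65.9 - 65.914| = 0.0140
|193.94 - 195.427| = 1.4870
|197.68 - 196.879| = 0.8010
hysteresis = max(diffs) = 1.4870

1.4870


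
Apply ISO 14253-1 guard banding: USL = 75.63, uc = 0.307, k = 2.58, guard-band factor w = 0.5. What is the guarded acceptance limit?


U = k * uc = 2.58 * 0.307 = 0.79206
guard band g = w * U = 0.5 * 0.79206 = 0.39603
AL = USL - g = 75.63 - 0.39603
AL = 75.2340

75.2340


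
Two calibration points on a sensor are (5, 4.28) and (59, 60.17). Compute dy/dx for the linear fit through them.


slope = (y2 - y1) / (x2 - x1)
= (60.17 - 4.28) / (59 - 5)
= 55.8900 / 54
= 1.0350

1.0350


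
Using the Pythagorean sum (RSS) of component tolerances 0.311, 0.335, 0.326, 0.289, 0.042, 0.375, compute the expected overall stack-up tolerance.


RSS = sqrt(0.311^2 + 0.335^2 + 0.326^2 + 0.289^2 + 0.042^2 + 0.375^2)
= sqrt(0.541132)
= 0.7356

0.7356


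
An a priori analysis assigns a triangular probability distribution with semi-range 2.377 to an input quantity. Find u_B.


u_B = half_width / sqrt(6)
u_B = 2.377 / 2.4494897
u_B = 0.9704

0.9704


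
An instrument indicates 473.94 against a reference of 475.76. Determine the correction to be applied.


Correction = standard - reading
= 475.76 - 473.94
= 1.8200

1.8200


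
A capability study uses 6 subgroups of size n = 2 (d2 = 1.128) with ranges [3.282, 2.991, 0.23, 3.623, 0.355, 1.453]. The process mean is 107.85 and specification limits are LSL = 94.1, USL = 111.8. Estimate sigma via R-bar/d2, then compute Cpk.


R_bar = (3.282 + 2.991 + 0.23 + 3.623 + 0.355 + 1.453) / 6 = 1.989
sigma = R_bar / d2 = 1.989 / 1.128 = 1.7632979
Cp = (USL - LSL)/(6*sigma) = (111.8 - 94.1)/(6*1.7632979) = 1.6730
Cpu = (111.8 - 107.85)/(3*1.7632979) = 0.7467
Cpl = (107.85 - 94.1)/(3*1.7632979) = 2.5993
Cpk = min(Cpu, Cpl) = 0.7467

0.7467


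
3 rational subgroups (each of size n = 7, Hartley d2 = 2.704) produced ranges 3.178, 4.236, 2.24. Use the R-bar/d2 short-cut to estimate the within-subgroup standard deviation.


R_bar = (3.178 + 4.236 + 2.24) / 3
R_bar = 9.654 / 3 = 3.218
sigma_hat = R_bar / d2 = 3.218 / 2.704 = 1.1901

1.1901


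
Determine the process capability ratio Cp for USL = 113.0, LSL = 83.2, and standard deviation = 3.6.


Cp = (USL - LSL) / (6 * sigma)
= (113.0 - 83.2) / (6 * 3.6)
= 29.8000 / 21.6000
= 1.3796

1.3796


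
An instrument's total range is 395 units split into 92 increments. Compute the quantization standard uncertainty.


resolution = range / divisions
resolution = 395 / 92 = 4.2934783
u_res = resolution / (2*sqrt(3))
u_res = 4.2934783 / 3.4641016
u_res = 1.2394

1.2394


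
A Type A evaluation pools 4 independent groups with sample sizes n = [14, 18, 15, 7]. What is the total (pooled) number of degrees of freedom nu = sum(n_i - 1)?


nu = sum_i (n_i - 1)
nu = ((14 - 1) + (18 - 1) + (15 - 1) + (7 - 1))
nu = 13 + 17 + 14 + 6
nu = 50

50


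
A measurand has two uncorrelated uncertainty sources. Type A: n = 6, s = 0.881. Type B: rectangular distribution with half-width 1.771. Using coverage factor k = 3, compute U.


u_A = s / sqrt(n) = 0.881 / sqrt(6) = 0.35966674
u_B = half_width / sqrt(3) = 1.771 / sqrt(3) = 1.0224873
uc = sqrt(u_A^2 + u_B^2) = sqrt(0.35966674^2 + 1.0224873^2) = 1.0839006
U = k * uc = 3 * 1.0839006
U = 3.2517

3.2517


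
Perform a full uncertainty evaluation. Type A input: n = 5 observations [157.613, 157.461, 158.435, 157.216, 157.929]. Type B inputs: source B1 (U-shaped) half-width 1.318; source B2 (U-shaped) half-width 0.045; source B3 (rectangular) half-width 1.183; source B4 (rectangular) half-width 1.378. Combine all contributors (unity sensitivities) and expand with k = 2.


mean = (157.613 + 157.461 + 158.435 + 157.216 + 157.929) / 5 = 157.7308
s = sqrt(sum((x - mean)^2)/(n-1)) = 0.47086856
u_A = s / sqrt(n) = 0.47086856 / sqrt(5) = 0.21057882
u_B1 = 1.318 / sqrt(2) = 0.93196674
u_B2 = 0.045 / sqrt(2) = 0.031819805
u_B3 = 1.183 / sqrt(3) = 0.68300537
u_B4 = 1.378 / sqrt(3) = 0.79558867
uc = sqrt(0.21057882^2 + 0.93196674^2 + 0.031819805^2 + 0.68300537^2 + 0.79558867^2) = 1.4189347
U = k * uc = 2 * 1.4189347
U = 2.8379

2.8379


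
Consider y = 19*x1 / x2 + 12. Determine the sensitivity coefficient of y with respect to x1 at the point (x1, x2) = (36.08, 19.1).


y = 19*x1 / x2 + 12
dy/dx1 = 19/x2
Evaluate at x2 = 19.1: c1 = 19 / 19.1
c1 = 0.9948

0.9948


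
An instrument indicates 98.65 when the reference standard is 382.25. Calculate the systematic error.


Systematic error = measured - true
= 98.65 - 382.25
= -283.6000

-283.6000
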